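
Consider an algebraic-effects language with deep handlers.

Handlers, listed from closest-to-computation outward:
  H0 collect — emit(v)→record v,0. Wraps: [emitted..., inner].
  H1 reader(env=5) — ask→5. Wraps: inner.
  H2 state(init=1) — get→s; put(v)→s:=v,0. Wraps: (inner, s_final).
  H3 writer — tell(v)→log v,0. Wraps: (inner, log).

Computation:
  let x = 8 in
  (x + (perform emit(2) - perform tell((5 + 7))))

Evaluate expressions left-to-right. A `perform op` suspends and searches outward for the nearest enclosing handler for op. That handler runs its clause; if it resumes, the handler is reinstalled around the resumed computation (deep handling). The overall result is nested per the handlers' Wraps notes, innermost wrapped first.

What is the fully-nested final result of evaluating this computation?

Answer: (([2, 8], 1), (12))

Evaluation trace:
emit(2) @ H0 ⇒ out+=2
tell(12) @ H3 ⇒ log+=12
H0 returns [2, 8]
H1 returns [2, 8]
H2 returns ([2, 8], 1)
H3 returns (([2, 8], 1), (12))
= (([2, 8], 1), (12))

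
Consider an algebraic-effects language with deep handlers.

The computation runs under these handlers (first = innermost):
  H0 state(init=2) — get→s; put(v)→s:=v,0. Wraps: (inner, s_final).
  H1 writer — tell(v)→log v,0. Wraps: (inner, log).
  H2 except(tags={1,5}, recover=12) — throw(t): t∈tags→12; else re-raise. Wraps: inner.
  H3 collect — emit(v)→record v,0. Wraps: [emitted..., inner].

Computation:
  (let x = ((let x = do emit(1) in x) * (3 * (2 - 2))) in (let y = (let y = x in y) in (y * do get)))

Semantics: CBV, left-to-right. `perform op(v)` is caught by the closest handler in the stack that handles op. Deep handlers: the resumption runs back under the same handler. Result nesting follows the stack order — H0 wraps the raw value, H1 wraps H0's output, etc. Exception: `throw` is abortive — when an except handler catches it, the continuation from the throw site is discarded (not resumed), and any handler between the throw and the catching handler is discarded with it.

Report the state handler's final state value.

Working:
emit(1) @ H3 ⇒ out+=1
get @ H0 ⇒ 2
H0 returns (0, 2)
H1 returns ((0, 2), ())
H2 returns ((0, 2), ())
H3 returns [1, ((0, 2), ())]
= [1, ((0, 2), ())]

Answer: 2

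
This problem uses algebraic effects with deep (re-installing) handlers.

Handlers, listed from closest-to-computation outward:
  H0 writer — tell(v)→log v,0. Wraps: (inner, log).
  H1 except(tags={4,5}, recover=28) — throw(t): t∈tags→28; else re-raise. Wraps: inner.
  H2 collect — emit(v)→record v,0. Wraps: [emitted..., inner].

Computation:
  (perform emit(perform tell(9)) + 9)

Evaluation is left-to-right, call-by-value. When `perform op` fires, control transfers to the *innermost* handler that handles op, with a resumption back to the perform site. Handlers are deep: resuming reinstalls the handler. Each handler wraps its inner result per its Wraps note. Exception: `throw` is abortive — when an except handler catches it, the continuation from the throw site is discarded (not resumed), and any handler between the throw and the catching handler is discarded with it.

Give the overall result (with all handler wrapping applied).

Evaluation trace:
tell(9) @ H0 ⇒ log+=9
emit(0) @ H2 ⇒ out+=0
H0 returns (9, (9))
H1 returns (9, (9))
H2 returns [0, (9, (9))]
= [0, (9, (9))]

Answer: [0, (9, (9))]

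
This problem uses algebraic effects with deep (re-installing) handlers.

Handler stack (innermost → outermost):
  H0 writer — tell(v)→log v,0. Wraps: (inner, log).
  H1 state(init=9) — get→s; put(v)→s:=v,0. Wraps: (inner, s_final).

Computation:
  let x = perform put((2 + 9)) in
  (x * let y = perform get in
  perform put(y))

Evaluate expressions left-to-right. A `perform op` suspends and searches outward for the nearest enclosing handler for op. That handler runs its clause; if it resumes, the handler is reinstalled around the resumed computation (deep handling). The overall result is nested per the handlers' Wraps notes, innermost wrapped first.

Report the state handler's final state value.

Evaluation trace:
put(11) @ H1 ⇒ s:=11
get @ H1 ⇒ 11
put(11) @ H1 ⇒ s:=11
H0 returns (0, ())
H1 returns ((0, ()), 11)
= ((0, ()), 11)

Answer: 11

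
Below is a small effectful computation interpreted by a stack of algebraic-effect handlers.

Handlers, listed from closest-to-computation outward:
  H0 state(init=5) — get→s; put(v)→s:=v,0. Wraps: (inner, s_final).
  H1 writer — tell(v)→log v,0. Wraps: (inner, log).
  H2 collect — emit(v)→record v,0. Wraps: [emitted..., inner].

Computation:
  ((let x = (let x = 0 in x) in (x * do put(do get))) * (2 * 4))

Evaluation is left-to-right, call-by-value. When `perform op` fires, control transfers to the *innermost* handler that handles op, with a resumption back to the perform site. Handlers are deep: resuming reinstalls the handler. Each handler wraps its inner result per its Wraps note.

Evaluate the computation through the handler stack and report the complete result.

Step-by-step:
get @ H0 ⇒ 5
put(5) @ H0 ⇒ s:=5
H0 returns (0, 5)
H1 returns ((0, 5), ())
H2 returns [((0, 5), ())]
= [((0, 5), ())]

Answer: [((0, 5), ())]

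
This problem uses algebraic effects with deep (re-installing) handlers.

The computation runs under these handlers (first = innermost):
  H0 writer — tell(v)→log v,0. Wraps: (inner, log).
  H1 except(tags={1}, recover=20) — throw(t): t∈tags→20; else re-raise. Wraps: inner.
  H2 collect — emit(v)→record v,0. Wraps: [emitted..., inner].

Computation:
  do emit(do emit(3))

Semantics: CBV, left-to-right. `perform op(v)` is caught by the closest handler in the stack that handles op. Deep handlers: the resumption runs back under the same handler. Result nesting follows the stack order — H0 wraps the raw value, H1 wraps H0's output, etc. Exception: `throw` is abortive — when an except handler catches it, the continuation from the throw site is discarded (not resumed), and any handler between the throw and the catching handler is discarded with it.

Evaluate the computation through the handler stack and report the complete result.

Step-by-step:
emit(3) @ H2 ⇒ out+=3
emit(0) @ H2 ⇒ out+=0
H0 returns (0, ())
H1 returns (0, ())
H2 returns [3, 0, (0, ())]
= [3, 0, (0, ())]

Answer: [3, 0, (0, ())]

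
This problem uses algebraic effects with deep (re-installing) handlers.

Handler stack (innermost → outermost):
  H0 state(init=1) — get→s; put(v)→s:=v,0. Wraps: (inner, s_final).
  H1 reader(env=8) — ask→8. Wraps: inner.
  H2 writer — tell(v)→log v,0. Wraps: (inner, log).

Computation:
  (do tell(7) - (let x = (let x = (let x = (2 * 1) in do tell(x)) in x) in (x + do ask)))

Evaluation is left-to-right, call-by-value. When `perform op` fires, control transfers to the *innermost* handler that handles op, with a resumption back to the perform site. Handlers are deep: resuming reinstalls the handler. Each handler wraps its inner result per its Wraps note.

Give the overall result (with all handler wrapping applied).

Working:
tell(7) @ H2 ⇒ log+=7
tell(2) @ H2 ⇒ log+=2
ask @ H1 ⇒ 8
H0 returns (-8, 1)
H1 returns (-8, 1)
H2 returns ((-8, 1), (7, 2))
= ((-8, 1), (7, 2))

Answer: ((-8, 1), (7, 2))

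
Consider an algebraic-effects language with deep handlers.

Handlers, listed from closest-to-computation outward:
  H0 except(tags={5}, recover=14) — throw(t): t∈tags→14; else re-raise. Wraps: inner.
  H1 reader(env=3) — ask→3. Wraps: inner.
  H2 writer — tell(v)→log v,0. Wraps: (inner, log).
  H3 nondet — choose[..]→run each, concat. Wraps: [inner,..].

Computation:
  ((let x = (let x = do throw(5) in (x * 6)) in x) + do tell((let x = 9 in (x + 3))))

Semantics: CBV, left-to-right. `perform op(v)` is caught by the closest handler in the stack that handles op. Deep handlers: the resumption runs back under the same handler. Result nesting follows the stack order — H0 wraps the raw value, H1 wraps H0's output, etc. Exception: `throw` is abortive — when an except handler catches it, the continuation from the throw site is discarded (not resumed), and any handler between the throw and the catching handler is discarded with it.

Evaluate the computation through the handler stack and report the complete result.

Working:
throw(5) @ H0 caught ⇒ 14
H1 returns 14
H2 returns (14, ())
H3 returns [(14, ())]
= [(14, ())]

Answer: [(14, ())]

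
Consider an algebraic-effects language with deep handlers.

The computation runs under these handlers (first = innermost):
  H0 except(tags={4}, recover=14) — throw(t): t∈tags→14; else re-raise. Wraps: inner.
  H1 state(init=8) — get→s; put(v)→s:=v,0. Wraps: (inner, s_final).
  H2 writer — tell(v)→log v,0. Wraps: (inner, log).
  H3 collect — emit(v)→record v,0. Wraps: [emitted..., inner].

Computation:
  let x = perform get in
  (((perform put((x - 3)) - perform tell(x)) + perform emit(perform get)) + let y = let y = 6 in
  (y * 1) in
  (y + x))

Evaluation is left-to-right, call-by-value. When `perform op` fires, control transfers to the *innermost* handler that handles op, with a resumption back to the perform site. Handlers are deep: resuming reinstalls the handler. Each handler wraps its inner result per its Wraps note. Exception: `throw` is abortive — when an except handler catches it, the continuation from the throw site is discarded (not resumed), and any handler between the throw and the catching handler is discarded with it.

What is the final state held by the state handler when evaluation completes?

Step-by-step:
get @ H1 ⇒ 8
put(5) @ H1 ⇒ s:=5
tell(8) @ H2 ⇒ log+=8
get @ H1 ⇒ 5
emit(5) @ H3 ⇒ out+=5
H0 returns 14
H1 returns (14, 5)
H2 returns ((14, 5), (8))
H3 returns [5, ((14, 5), (8))]
= [5, ((14, 5), (8))]

Answer: 5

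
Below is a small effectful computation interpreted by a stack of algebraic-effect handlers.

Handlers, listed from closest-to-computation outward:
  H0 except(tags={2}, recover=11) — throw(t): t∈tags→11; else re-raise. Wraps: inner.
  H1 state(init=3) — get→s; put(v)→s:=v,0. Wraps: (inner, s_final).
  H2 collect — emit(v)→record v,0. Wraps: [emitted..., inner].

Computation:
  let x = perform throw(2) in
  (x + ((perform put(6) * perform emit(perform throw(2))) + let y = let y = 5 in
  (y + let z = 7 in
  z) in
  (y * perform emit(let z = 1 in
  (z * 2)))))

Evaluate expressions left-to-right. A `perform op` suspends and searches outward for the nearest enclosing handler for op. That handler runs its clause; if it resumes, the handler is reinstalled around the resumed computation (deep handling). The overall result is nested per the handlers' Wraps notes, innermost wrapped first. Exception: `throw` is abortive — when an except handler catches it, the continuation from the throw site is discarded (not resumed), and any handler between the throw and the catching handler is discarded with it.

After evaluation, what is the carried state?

Evaluation trace:
throw(2) @ H0 caught ⇒ 11
H1 returns (11, 3)
H2 returns [(11, 3)]
= [(11, 3)]

Answer: 3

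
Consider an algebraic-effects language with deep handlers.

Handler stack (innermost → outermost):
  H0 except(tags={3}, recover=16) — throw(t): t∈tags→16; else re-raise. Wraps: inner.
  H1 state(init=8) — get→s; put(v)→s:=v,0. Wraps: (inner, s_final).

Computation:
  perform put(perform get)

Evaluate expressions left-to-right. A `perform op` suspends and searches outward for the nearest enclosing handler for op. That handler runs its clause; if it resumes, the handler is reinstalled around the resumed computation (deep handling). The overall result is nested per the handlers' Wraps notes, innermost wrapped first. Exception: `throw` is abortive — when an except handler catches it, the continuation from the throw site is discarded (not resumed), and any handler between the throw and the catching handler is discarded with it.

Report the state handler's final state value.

Evaluation trace:
get @ H1 ⇒ 8
put(8) @ H1 ⇒ s:=8
H0 returns 0
H1 returns (0, 8)
= (0, 8)

Answer: 8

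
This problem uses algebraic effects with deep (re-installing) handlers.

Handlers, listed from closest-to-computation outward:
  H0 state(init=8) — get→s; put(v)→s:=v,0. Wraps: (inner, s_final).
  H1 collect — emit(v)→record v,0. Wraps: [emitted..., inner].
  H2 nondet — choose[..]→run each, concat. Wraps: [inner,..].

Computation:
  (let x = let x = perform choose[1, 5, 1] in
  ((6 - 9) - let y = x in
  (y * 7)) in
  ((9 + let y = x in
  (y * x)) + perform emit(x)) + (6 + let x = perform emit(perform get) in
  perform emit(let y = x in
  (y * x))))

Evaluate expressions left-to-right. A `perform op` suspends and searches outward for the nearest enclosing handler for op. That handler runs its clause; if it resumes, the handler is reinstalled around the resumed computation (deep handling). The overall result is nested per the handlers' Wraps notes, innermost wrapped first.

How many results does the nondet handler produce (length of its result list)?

Answer: 3

Working:
choose[1, 5, 1] @ H2
  branch[0] choose=1:
    emit(-10) @ H1 ⇒ out+=-10
    get @ H0 ⇒ 8
    emit(8) @ H1 ⇒ out+=8
    emit(0) @ H1 ⇒ out+=0
    H0 returns (115, 8)
    H1 returns [-10, 8, 0, (115, 8)]
    H2 returns [[-10, 8, 0, (115, 8)]]
  branch[1] choose=5:
    emit(-38) @ H1 ⇒ out+=-38
    get @ H0 ⇒ 8
    emit(8) @ H1 ⇒ out+=8
    emit(0) @ H1 ⇒ out+=0
    H0 returns (1459, 8)
    H1 returns [-38, 8, 0, (1459, 8)]
    H2 returns [[-38, 8, 0, (1459, 8)]]
  branch[2] choose=1:
    emit(-10) @ H1 ⇒ out+=-10
    get @ H0 ⇒ 8
    emit(8) @ H1 ⇒ out+=8
    emit(0) @ H1 ⇒ out+=0
    H0 returns (115, 8)
    H1 returns [-10, 8, 0, (115, 8)]
    H2 returns [[-10, 8, 0, (115, 8)]]
= [[-10, 8, 0, (115, 8)], [-38, 8, 0, (1459, 8)], [-10, 8, 0, (115, 8)]]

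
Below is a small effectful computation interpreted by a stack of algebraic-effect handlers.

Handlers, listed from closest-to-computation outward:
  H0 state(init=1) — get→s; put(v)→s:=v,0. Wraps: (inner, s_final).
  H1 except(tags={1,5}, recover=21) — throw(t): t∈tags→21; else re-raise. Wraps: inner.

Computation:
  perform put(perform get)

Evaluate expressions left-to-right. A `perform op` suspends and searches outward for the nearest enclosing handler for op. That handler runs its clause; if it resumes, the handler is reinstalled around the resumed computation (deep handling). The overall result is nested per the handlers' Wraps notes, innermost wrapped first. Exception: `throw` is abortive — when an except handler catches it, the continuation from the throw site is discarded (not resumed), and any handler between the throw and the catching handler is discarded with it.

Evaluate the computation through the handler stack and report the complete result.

Answer: (0, 1)

Evaluation trace:
get @ H0 ⇒ 1
put(1) @ H0 ⇒ s:=1
H0 returns (0, 1)
H1 returns (0, 1)
= (0, 1)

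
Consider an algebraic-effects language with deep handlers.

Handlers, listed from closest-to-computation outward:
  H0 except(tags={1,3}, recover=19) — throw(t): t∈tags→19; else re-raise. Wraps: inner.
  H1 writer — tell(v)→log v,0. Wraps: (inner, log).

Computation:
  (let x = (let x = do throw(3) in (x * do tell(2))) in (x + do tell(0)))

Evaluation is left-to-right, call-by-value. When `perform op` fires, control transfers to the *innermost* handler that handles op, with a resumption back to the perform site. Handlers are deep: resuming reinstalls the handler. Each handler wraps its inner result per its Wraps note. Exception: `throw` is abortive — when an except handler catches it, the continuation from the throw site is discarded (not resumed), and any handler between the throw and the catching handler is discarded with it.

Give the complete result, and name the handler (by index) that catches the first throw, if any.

Answer: (19, ()) ; first throw caught by: H0

Step-by-step:
throw(3) @ H0 caught ⇒ 19
H1 returns (19, ())
= (19, ())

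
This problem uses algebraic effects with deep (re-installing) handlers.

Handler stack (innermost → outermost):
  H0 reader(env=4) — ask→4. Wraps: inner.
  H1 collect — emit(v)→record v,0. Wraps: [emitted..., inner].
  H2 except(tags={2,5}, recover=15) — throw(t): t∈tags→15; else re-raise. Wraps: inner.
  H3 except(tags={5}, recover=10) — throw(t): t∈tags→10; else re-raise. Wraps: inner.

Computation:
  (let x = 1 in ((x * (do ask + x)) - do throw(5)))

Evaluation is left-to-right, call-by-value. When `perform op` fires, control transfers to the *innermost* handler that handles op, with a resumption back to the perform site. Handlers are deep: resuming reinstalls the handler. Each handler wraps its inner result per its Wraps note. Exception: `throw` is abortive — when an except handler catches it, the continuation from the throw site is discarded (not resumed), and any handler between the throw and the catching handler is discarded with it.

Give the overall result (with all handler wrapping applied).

Evaluation trace:
ask @ H0 ⇒ 4
throw(5) @ H2 caught ⇒ 15
H3 returns 15
= 15

Answer: 15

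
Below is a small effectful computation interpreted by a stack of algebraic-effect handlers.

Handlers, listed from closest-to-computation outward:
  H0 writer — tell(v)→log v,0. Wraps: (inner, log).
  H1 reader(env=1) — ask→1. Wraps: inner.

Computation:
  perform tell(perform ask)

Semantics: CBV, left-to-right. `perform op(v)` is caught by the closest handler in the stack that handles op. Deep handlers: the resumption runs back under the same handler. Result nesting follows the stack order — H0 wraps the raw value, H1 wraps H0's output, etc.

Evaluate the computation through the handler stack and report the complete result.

Answer: (0, (1))

Step-by-step:
ask @ H1 ⇒ 1
tell(1) @ H0 ⇒ log+=1
H0 returns (0, (1))
H1 returns (0, (1))
= (0, (1))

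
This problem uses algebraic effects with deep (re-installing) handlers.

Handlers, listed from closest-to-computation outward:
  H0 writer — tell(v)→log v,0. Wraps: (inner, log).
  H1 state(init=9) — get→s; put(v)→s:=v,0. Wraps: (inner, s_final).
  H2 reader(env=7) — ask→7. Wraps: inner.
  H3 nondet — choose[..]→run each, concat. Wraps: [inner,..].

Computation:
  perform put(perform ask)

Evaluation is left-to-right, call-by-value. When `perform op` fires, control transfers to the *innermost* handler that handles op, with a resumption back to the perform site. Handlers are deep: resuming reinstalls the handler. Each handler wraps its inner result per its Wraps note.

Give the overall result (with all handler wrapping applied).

Answer: [((0, ()), 7)]

Working:
ask @ H2 ⇒ 7
put(7) @ H1 ⇒ s:=7
H0 returns (0, ())
H1 returns ((0, ()), 7)
H2 returns ((0, ()), 7)
H3 returns [((0, ()), 7)]
= [((0, ()), 7)]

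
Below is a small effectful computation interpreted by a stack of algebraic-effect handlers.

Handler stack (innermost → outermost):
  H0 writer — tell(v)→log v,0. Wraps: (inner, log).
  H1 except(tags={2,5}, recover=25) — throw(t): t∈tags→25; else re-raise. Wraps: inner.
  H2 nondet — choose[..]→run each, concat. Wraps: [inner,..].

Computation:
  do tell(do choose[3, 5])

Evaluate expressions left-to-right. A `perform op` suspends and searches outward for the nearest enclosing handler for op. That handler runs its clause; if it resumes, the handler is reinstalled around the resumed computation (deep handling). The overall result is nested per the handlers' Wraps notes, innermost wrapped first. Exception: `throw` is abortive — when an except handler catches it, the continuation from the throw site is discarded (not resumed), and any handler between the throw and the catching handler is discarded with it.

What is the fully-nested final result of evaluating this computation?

Answer: [(0, (3)), (0, (5))]

Step-by-step:
choose[3, 5] @ H2
  branch[0] choose=3:
    tell(3) @ H0 ⇒ log+=3
    H0 returns (0, (3))
    H1 returns (0, (3))
    H2 returns [(0, (3))]
  branch[1] choose=5:
    tell(5) @ H0 ⇒ log+=5
    H0 returns (0, (5))
    H1 returns (0, (5))
    H2 returns [(0, (5))]
= [(0, (3)), (0, (5))]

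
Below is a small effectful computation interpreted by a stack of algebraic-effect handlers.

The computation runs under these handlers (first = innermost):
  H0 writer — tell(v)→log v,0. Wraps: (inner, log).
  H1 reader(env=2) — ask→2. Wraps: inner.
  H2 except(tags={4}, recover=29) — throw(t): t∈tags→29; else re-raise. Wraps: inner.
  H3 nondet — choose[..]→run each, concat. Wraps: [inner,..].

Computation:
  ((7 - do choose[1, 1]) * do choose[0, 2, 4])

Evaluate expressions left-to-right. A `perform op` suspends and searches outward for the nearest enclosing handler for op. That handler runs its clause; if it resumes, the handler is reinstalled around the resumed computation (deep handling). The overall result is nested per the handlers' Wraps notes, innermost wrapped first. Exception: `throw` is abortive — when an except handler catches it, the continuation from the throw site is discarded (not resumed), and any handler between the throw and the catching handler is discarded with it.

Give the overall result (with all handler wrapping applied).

Working:
choose[1, 1] @ H3
  branch[0] choose=1:
    choose[0, 2, 4] @ H3
      branch[0] choose=0:
        H0 returns (0, ())
        H1 returns (0, ())
        H2 returns (0, ())
        H3 returns [(0, ())]
      branch[1] choose=2:
        H0 returns (12, ())
        H1 returns (12, ())
        H2 returns (12, ())
        H3 returns [(12, ())]
      branch[2] choose=4:
        H0 returns (24, ())
        H1 returns (24, ())
        H2 returns (24, ())
        H3 returns [(24, ())]
  branch[1] choose=1:
    choose[0, 2, 4] @ H3
      branch[0] choose=0:
        H0 returns (0, ())
        H1 returns (0, ())
        H2 returns (0, ())
        H3 returns [(0, ())]
      branch[1] choose=2:
        H0 returns (12, ())
        H1 returns (12, ())
        H2 returns (12, ())
        H3 returns [(12, ())]
      branch[2] choose=4:
        H0 returns (24, ())
        H1 returns (24, ())
        H2 returns (24, ())
        H3 returns [(24, ())]
= [(0, ()), (12, ()), (24, ()), (0, ()), (12, ()), (24, ())]

Answer: [(0, ()), (12, ()), (24, ()), (0, ()), (12, ()), (24, ())]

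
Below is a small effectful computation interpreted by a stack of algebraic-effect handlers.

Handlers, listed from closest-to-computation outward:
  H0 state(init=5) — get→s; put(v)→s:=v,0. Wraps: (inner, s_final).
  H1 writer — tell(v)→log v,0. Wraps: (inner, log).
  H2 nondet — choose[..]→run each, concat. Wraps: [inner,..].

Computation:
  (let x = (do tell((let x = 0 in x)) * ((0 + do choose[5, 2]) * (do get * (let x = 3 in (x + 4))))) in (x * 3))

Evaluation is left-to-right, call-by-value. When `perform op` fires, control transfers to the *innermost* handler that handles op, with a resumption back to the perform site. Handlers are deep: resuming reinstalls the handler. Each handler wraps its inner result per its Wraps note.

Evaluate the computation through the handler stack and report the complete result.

Answer: [((0, 5), (0)), ((0, 5), (0))]

Step-by-step:
tell(0) @ H1 ⇒ log+=0
choose[5, 2] @ H2
  branch[0] choose=5:
    get @ H0 ⇒ 5
    H0 returns (0, 5)
    H1 returns ((0, 5), (0))
    H2 returns [((0, 5), (0))]
  branch[1] choose=2:
    get @ H0 ⇒ 5
    H0 returns (0, 5)
    H1 returns ((0, 5), (0))
    H2 returns [((0, 5), (0))]
= [((0, 5), (0)), ((0, 5), (0))]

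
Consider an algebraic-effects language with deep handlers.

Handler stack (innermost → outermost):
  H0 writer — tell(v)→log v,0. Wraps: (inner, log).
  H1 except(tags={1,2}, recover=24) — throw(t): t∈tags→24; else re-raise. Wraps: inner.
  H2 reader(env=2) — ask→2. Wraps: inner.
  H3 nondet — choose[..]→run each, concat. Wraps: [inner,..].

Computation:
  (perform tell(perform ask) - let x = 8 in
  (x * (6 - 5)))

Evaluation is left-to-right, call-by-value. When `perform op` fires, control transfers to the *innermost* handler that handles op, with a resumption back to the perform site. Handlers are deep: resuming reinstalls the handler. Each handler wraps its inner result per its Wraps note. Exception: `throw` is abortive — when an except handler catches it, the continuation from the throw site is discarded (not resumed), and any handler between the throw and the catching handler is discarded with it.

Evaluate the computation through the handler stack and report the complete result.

Evaluation trace:
ask @ H2 ⇒ 2
tell(2) @ H0 ⇒ log+=2
H0 returns (-8, (2))
H1 returns (-8, (2))
H2 returns (-8, (2))
H3 returns [(-8, (2))]
= [(-8, (2))]

Answer: [(-8, (2))]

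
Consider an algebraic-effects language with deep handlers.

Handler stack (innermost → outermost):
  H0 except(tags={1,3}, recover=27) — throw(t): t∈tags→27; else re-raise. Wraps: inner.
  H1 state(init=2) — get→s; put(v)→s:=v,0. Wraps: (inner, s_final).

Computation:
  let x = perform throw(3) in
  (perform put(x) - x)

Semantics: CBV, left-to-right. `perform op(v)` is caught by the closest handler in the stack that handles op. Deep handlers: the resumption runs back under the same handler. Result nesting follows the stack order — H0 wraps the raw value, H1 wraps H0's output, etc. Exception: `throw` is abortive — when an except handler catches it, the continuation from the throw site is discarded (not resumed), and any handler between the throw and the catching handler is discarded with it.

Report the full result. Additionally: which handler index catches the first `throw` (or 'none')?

Answer: (27, 2) ; first throw caught by: H0

Evaluation trace:
throw(3) @ H0 caught ⇒ 27
H1 returns (27, 2)
= (27, 2)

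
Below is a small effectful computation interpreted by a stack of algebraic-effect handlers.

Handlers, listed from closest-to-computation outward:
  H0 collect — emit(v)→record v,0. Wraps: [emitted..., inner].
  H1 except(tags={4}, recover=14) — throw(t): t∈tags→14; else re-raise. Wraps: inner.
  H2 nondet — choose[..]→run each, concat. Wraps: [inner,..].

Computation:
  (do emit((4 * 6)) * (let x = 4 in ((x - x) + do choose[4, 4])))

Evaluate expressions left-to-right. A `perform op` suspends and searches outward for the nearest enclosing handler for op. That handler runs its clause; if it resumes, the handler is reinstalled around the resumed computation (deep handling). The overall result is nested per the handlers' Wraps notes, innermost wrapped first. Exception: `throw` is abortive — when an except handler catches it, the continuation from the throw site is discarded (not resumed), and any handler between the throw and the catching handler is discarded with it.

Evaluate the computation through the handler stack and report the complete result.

Step-by-step:
emit(24) @ H0 ⇒ out+=24
choose[4, 4] @ H2
  branch[0] choose=4:
    H0 returns [24, 0]
    H1 returns [24, 0]
    H2 returns [[24, 0]]
  branch[1] choose=4:
    H0 returns [24, 0]
    H1 returns [24, 0]
    H2 returns [[24, 0]]
= [[24, 0], [24, 0]]

Answer: [[24, 0], [24, 0]]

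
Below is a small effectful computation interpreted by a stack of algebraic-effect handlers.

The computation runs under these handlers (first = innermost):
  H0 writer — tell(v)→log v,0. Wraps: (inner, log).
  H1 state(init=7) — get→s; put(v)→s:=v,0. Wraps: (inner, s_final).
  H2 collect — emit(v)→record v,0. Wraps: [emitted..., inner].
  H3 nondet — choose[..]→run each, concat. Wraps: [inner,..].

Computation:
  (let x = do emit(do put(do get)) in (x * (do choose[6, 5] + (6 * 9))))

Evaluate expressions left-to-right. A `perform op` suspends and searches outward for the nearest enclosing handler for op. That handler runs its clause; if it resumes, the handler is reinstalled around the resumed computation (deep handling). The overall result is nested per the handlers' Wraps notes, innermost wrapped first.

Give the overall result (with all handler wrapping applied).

Answer: [[0, ((0, ()), 7)], [0, ((0, ()), 7)]]

Step-by-step:
get @ H1 ⇒ 7
put(7) @ H1 ⇒ s:=7
emit(0) @ H2 ⇒ out+=0
choose[6, 5] @ H3
  branch[0] choose=6:
    H0 returns (0, ())
    H1 returns ((0, ()), 7)
    H2 returns [0, ((0, ()), 7)]
    H3 returns [[0, ((0, ()), 7)]]
  branch[1] choose=5:
    H0 returns (0, ())
    H1 returns ((0, ()), 7)
    H2 returns [0, ((0, ()), 7)]
    H3 returns [[0, ((0, ()), 7)]]
= [[0, ((0, ()), 7)], [0, ((0, ()), 7)]]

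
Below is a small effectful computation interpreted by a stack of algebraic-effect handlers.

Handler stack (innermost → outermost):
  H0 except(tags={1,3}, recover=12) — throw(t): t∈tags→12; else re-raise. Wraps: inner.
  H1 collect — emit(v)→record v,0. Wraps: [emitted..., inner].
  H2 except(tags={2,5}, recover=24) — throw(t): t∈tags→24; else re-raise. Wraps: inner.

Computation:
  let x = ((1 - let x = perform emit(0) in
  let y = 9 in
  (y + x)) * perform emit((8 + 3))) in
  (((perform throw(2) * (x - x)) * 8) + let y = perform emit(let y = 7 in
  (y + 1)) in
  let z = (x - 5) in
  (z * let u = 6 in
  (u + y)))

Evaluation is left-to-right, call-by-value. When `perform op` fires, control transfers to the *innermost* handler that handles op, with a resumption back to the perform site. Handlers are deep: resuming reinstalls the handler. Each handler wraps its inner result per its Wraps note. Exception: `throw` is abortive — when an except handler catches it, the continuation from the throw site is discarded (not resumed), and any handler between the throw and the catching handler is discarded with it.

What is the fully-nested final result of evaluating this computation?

Evaluation trace:
emit(0) @ H1 ⇒ out+=0
emit(11) @ H1 ⇒ out+=11
throw(2) @ H0 re-raised
throw(2) @ H2 caught ⇒ 24
= 24

Answer: 24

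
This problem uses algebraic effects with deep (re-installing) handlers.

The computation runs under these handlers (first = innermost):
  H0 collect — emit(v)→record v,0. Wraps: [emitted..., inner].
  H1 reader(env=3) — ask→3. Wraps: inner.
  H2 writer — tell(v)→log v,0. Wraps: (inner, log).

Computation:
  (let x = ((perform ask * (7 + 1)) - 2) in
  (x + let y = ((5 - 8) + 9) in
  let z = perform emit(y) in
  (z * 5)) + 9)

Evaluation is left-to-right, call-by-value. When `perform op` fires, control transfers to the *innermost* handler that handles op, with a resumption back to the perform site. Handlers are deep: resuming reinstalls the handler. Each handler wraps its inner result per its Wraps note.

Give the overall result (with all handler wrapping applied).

Evaluation trace:
ask @ H1 ⇒ 3
emit(6) @ H0 ⇒ out+=6
H0 returns [6, 31]
H1 returns [6, 31]
H2 returns ([6, 31], ())
= ([6, 31], ())

Answer: ([6, 31], ())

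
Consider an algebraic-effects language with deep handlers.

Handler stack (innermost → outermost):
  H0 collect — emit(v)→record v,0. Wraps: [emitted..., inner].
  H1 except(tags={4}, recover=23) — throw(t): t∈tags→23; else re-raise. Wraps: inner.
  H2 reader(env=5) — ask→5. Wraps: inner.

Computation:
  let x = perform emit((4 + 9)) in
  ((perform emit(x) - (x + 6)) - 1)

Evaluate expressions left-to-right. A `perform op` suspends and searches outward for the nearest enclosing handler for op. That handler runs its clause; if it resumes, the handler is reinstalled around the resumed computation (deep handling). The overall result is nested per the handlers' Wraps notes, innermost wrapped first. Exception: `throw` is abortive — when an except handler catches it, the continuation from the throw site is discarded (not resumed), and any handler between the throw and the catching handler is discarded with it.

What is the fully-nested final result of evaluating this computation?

Answer: [13, 0, -7]

Working:
emit(13) @ H0 ⇒ out+=13
emit(0) @ H0 ⇒ out+=0
H0 returns [13, 0, -7]
H1 returns [13, 0, -7]
H2 returns [13, 0, -7]
= [13, 0, -7]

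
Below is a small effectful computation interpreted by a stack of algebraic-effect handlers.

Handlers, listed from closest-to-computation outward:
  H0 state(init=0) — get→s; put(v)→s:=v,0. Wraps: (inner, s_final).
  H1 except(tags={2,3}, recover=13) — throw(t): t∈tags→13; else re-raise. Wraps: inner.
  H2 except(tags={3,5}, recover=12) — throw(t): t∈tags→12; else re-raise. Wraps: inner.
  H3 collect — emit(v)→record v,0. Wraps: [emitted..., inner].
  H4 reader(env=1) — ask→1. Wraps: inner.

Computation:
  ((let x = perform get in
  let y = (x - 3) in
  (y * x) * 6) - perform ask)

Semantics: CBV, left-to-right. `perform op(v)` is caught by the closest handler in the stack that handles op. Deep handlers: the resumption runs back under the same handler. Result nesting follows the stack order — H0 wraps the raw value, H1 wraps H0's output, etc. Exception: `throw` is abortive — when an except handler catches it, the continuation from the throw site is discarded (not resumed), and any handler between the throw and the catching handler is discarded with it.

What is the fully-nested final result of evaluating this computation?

Working:
get @ H0 ⇒ 0
ask @ H4 ⇒ 1
H0 returns (-1, 0)
H1 returns (-1, 0)
H2 returns (-1, 0)
H3 returns [(-1, 0)]
H4 returns [(-1, 0)]
= [(-1, 0)]

Answer: [(-1, 0)]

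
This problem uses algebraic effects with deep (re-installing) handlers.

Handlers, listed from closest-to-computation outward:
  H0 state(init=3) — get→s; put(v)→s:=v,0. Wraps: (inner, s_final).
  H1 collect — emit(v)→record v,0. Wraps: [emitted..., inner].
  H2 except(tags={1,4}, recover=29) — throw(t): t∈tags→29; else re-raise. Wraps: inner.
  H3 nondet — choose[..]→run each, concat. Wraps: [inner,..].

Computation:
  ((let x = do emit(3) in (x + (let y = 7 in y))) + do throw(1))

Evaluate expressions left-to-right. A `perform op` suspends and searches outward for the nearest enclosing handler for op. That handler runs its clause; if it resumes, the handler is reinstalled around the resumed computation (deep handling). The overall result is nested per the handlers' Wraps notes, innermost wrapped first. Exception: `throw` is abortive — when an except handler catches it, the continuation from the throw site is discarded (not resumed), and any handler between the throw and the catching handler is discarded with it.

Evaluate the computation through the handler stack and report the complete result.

Working:
emit(3) @ H1 ⇒ out+=3
throw(1) @ H2 caught ⇒ 29
H3 returns [29]
= [29]

Answer: [29]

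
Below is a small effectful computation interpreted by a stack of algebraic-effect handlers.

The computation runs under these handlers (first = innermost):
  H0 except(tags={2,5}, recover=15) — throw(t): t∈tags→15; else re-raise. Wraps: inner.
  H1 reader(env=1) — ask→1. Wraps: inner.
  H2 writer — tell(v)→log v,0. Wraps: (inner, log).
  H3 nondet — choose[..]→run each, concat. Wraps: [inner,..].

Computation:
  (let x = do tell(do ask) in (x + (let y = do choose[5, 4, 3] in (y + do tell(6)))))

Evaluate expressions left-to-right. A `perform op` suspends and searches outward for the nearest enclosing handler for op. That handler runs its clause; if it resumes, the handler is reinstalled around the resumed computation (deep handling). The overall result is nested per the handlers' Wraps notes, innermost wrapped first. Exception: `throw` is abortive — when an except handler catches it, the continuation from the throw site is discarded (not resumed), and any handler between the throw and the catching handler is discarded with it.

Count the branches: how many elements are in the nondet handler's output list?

Working:
ask @ H1 ⇒ 1
tell(1) @ H2 ⇒ log+=1
choose[5, 4, 3] @ H3
  branch[0] choose=5:
    tell(6) @ H2 ⇒ log+=6
    H0 returns 5
    H1 returns 5
    H2 returns (5, (1, 6))
    H3 returns [(5, (1, 6))]
  branch[1] choose=4:
    tell(6) @ H2 ⇒ log+=6
    H0 returns 4
    H1 returns 4
    H2 returns (4, (1, 6))
    H3 returns [(4, (1, 6))]
  branch[2] choose=3:
    tell(6) @ H2 ⇒ log+=6
    H0 returns 3
    H1 returns 3
    H2 returns (3, (1, 6))
    H3 returns [(3, (1, 6))]
= [(5, (1, 6)), (4, (1, 6)), (3, (1, 6))]

Answer: 3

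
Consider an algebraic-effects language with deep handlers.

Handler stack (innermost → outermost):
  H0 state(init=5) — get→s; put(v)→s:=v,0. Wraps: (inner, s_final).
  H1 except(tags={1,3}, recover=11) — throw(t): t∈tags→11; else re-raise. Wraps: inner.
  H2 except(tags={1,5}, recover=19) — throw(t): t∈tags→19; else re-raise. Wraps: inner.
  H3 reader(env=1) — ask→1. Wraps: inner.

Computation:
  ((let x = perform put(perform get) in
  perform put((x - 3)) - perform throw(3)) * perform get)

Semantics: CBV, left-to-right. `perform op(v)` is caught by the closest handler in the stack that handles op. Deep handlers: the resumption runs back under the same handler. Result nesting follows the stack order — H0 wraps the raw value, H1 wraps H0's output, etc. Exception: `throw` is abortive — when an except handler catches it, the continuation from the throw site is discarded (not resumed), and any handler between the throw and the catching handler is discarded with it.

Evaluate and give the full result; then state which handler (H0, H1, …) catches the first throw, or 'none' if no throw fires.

Evaluation trace:
get @ H0 ⇒ 5
put(5) @ H0 ⇒ s:=5
put(-3) @ H0 ⇒ s:=-3
throw(3) @ H1 caught ⇒ 11
H2 returns 11
H3 returns 11
= 11

Answer: 11 ; first throw caught by: H1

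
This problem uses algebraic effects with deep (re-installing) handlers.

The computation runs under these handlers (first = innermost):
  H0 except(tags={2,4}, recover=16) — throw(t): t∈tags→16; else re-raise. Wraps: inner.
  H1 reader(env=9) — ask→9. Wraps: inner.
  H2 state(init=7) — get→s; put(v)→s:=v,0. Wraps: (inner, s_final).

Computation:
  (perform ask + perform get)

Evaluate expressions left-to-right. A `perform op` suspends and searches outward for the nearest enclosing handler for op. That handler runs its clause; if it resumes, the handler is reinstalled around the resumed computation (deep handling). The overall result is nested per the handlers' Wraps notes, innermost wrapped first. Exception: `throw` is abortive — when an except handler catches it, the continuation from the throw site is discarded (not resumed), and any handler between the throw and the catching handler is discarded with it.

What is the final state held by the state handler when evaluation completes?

Answer: 7

Working:
ask @ H1 ⇒ 9
get @ H2 ⇒ 7
H0 returns 16
H1 returns 16
H2 returns (16, 7)
= (16, 7)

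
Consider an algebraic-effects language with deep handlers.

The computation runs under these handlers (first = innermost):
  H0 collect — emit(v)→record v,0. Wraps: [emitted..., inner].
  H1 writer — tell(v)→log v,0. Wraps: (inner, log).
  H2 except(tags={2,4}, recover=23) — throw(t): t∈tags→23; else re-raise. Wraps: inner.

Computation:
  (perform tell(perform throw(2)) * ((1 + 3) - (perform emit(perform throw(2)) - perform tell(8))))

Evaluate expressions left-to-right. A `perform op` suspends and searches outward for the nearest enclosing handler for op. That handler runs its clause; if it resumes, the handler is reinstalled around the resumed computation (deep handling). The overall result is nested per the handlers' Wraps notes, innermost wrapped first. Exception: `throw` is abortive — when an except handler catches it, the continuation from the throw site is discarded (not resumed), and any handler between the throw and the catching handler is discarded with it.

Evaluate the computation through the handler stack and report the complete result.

Working:
throw(2) @ H2 caught ⇒ 23
= 23

Answer: 23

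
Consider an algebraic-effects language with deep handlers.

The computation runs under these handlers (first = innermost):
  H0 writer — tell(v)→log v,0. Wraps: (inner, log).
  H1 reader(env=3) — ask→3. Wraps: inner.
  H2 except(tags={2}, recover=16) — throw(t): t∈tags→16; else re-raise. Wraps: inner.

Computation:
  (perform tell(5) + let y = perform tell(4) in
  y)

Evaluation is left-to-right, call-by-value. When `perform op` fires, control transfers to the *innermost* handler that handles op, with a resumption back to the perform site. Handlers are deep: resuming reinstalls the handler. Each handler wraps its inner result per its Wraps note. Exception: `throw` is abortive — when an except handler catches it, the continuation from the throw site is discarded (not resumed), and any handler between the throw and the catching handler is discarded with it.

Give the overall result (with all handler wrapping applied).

Answer: (0, (5, 4))

Evaluation trace:
tell(5) @ H0 ⇒ log+=5
tell(4) @ H0 ⇒ log+=4
H0 returns (0, (5, 4))
H1 returns (0, (5, 4))
H2 returns (0, (5, 4))
= (0, (5, 4))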